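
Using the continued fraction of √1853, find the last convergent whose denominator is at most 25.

√1853 = [43; 21, 1, 1, 21, 86, …] (period length 5).
Convergents:
  p_0/q_0 = 43/1
  p_1/q_1 = 904/21
  p_2/q_2 = 947/22
  p_3/q_3 = 1851/43
q_2 = 22 ≤ 25 < 43 = q_3, so the answer is 947/22.

947/22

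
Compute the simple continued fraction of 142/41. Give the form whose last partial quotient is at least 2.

142 = 3×41 + 19
41 = 2×19 + 3
19 = 6×3 + 1
3 = 3×1 + 0  (stop)
So 142/41 = [3; 2, 6, 3].

[3; 2, 6, 3]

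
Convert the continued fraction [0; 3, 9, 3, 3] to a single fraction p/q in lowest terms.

93/289

Fold from the inside: start with 3/1.
  3 + 1/3 = 10/3
  9 + 3/10 = 93/10
  3 + 10/93 = 289/93
  0 + 93/289 = 93/289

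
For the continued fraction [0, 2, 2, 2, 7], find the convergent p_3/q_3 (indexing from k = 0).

5/12

Using pₖ = aₖpₖ₋₁ + pₖ₋₂, qₖ = aₖqₖ₋₁ + qₖ₋₂ (with p₋₁=1, p₋₂=0, q₋₁=0, q₋₂=1):
  k=0: a=0, p=0, q=1
  k=1: a=2, p=1, q=2
  k=2: a=2, p=2, q=5
  k=3: a=2, p=5, q=12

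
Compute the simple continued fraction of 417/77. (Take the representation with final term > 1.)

417 = 5×77 + 32
77 = 2×32 + 13
32 = 2×13 + 6
13 = 2×6 + 1
6 = 6×1 + 0  (stop)
So 417/77 = [5; 2, 2, 2, 6].

[5; 2, 2, 2, 6]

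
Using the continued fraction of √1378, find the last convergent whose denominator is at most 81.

√1378 = [37; 8, 4, 4, 8, 74, …] (period length 5).
Convergents:
  p_0/q_0 = 37/1
  p_1/q_1 = 297/8
  p_2/q_2 = 1225/33
  p_3/q_3 = 5197/140
q_2 = 33 ≤ 81 < 140 = q_3, so the answer is 1225/33.

1225/33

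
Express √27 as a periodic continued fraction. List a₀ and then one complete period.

a₀ = ⌊√27⌋ = 5.
With m₀=0, d₀=1 and mₖ₊₁ = dₖaₖ − mₖ, dₖ₊₁ = (n − mₖ₊₁²)/dₖ, aₖ₊₁ = ⌊(a₀+mₖ₊₁)/dₖ₊₁⌋:
  k=1: m=5, d=2, a=5
  k=2: m=5, d=1, a=10
d=1 and a=2a₀=10 at k=2, so the next step gives (m, d) = (5, 2) again — its k=1 value — and the period has length 2.

[5; 5, 10]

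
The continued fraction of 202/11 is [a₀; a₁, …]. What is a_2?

202 = 18·11 + 4   →  a_0 = 18
11 = 2·4 + 3   →  a_1 = 2
4 = 1·3 + 1   →  a_2 = 1

1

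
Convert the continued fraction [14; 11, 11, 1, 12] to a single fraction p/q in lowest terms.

Using pₖ = aₖpₖ₋₁ + pₖ₋₂ and qₖ = aₖqₖ₋₁ + qₖ₋₂:
  k=0: a=14, p=14, q=1
  k=1: a=11, p=155, q=11
  k=2: a=11, p=1719, q=122
  k=3: a=1, p=1874, q=133
  k=4: a=12, p=24207, q=1718

24207/1718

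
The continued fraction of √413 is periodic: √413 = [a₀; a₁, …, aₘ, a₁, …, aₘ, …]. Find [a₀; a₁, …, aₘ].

[20; 3, 9, 1, 4, 1, 9, 3, 40]

a₀ = ⌊√413⌋ = 20.
With m₀=0, d₀=1 and mₖ₊₁ = dₖaₖ − mₖ, dₖ₊₁ = (n − mₖ₊₁²)/dₖ, aₖ₊₁ = ⌊(a₀+mₖ₊₁)/dₖ₊₁⌋:
  k=1: m=20, d=13, a=3
  k=2: m=19, d=4, a=9
  k=3: m=17, d=31, a=1
  k=4: m=14, d=7, a=4
  k=5: m=14, d=31, a=1
  k=6: m=17, d=4, a=9
  k=7: m=19, d=13, a=3
  k=8: m=20, d=1, a=40
d=1 and a=2a₀=40 at k=8, so the next step gives (m, d) = (20, 13) again — its k=1 value — and the period has length 8.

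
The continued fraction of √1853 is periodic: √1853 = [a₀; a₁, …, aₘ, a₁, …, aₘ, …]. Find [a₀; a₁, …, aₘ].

a₀ = ⌊√1853⌋ = 43.

[43; 21, 1, 1, 21, 86]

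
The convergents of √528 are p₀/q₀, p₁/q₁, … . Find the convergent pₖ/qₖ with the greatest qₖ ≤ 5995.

√528 = [22; 1, 44, …] (period length 2).
Convergents:
  p_0/q_0 = 22/1
  p_1/q_1 = 23/1
  p_2/q_2 = 1034/45
  p_3/q_3 = 1057/46
  p_4/q_4 = 47542/2069
  p_5/q_5 = 48599/2115
  p_6/q_6 = 2185898/95129
q_5 = 2115 ≤ 5995 < 95129 = q_6, so the answer is 48599/2115.

48599/2115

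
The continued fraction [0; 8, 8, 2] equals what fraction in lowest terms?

17/138

Fold from the inside: start with 2/1.
  8 + 1/2 = 17/2
  8 + 2/17 = 138/17
  0 + 17/138 = 17/138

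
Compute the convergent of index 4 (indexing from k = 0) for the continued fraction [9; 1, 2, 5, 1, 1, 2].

Using pₖ = aₖpₖ₋₁ + pₖ₋₂, qₖ = aₖqₖ₋₁ + qₖ₋₂ (with p₋₁=1, p₋₂=0, q₋₁=0, q₋₂=1):
  k=0: a=9, p=9, q=1
  k=1: a=1, p=10, q=1
  k=2: a=2, p=29, q=3
  k=3: a=5, p=155, q=16
  k=4: a=1, p=184, q=19

184/19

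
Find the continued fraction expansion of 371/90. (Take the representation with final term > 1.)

371 = 4×90 + 11
90 = 8×11 + 2
11 = 5×2 + 1
2 = 2×1 + 0  (stop)
So 371/90 = [4; 8, 5, 2].

[4; 8, 5, 2]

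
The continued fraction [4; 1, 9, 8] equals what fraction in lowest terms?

397/81

Fold from the inside: start with 8/1.
  9 + 1/8 = 73/8
  1 + 8/73 = 81/73
  4 + 73/81 = 397/81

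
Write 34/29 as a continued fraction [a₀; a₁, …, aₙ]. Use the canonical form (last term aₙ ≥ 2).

[1; 5, 1, 4]

34 = 1×29 + 5
29 = 5×5 + 4
5 = 1×4 + 1
4 = 4×1 + 0  (stop)
So 34/29 = [1; 5, 1, 4].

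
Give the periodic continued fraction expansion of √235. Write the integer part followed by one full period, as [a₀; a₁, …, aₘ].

a₀ = ⌊√235⌋ = 15.
With m₀=0, d₀=1 and mₖ₊₁ = dₖaₖ − mₖ, dₖ₊₁ = (n − mₖ₊₁²)/dₖ, aₖ₊₁ = ⌊(a₀+mₖ₊₁)/dₖ₊₁⌋:
  k=1: m=15, d=10, a=3
  k=2: m=15, d=1, a=30
d=1 and a=2a₀=30 at k=2, so the next step gives (m, d) = (15, 10) again — its k=1 value — and the period has length 2.

[15; 3, 30]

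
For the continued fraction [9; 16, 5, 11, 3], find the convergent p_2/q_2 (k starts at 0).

Using pₖ = aₖpₖ₋₁ + pₖ₋₂, qₖ = aₖqₖ₋₁ + qₖ₋₂ (with p₋₁=1, p₋₂=0, q₋₁=0, q₋₂=1):
  k=0: a=9, p=9, q=1
  k=1: a=16, p=145, q=16
  k=2: a=5, p=734, q=81

734/81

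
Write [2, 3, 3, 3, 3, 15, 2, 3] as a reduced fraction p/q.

27640/12003

Fold from the inside: start with 3/1.
  2 + 1/3 = 7/3
  15 + 3/7 = 108/7
  3 + 7/108 = 331/108
  3 + 108/331 = 1101/331
  3 + 331/1101 = 3634/1101
  3 + 1101/3634 = 12003/3634
  2 + 3634/12003 = 27640/12003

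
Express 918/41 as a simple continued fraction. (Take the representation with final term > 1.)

918 = 22*41 + 16
41 = 2*16 + 9
16 = 1*9 + 7
9 = 1*7 + 2
7 = 3*2 + 1
2 = 2*1 + 0  (stop)
So 918/41 = [22; 2, 1, 1, 3, 2].

[22; 2, 1, 1, 3, 2]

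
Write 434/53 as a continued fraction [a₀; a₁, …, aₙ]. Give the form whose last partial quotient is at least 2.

[8; 5, 3, 3]

434 = 8*53 + 10
53 = 5*10 + 3
10 = 3*3 + 1
3 = 3*1 + 0  (stop)
So 434/53 = [8; 5, 3, 3].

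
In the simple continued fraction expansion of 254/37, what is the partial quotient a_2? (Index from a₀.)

254 = 6·37 + 32   →  a_0 = 6
37 = 1·32 + 5   →  a_1 = 1
32 = 6·5 + 2   →  a_2 = 6

6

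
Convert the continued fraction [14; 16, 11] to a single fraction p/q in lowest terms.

Using pₖ = aₖpₖ₋₁ + pₖ₋₂ and qₖ = aₖqₖ₋₁ + qₖ₋₂:
  k=0: a=14, p=14, q=1
  k=1: a=16, p=225, q=16
  k=2: a=11, p=2489, q=177

2489/177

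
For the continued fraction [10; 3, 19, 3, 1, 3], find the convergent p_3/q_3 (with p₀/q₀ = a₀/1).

Using pₖ = aₖpₖ₋₁ + pₖ₋₂, qₖ = aₖqₖ₋₁ + qₖ₋₂ (with p₋₁=1, p₋₂=0, q₋₁=0, q₋₂=1):
  k=0: a=10, p=10, q=1
  k=1: a=3, p=31, q=3
  k=2: a=19, p=599, q=58
  k=3: a=3, p=1828, q=177

1828/177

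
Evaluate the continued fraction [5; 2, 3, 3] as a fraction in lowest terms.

125/23

Fold from the inside: start with 3/1.
  3 + 1/3 = 10/3
  2 + 3/10 = 23/10
  5 + 10/23 = 125/23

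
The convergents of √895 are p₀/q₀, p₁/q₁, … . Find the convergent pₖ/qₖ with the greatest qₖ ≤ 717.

21151/707

√895 = [29; 1, 10, 1, 58, …] (period length 4).
Convergents:
  p_0/q_0 = 29/1
  p_1/q_1 = 30/1
  p_2/q_2 = 329/11
  p_3/q_3 = 359/12
  p_4/q_4 = 21151/707
  p_5/q_5 = 21510/719
q_4 = 707 ≤ 717 < 719 = q_5, so the answer is 21151/707.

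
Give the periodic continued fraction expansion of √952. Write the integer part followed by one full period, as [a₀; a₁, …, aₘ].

[30; 1, 5, 1, 6, 1, 5, 1, 60]

a₀ = ⌊√952⌋ = 30.
With m₀=0, d₀=1 and mₖ₊₁ = dₖaₖ − mₖ, dₖ₊₁ = (n − mₖ₊₁²)/dₖ, aₖ₊₁ = ⌊(a₀+mₖ₊₁)/dₖ₊₁⌋:
  k=1: m=30, d=52, a=1
  k=2: m=22, d=9, a=5
  k=3: m=23, d=47, a=1
  k=4: m=24, d=8, a=6
  k=5: m=24, d=47, a=1
  k=6: m=23, d=9, a=5
  k=7: m=22, d=52, a=1
  k=8: m=30, d=1, a=60
d=1 and a=2a₀=60 at k=8, so the next step gives (m, d) = (30, 52) again — its k=1 value — and the period has length 8.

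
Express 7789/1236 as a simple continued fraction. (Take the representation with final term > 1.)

7789 = 6·1236 + 373
1236 = 3·373 + 117
373 = 3·117 + 22
117 = 5·22 + 7
22 = 3·7 + 1
7 = 7·1 + 0  (stop)
So 7789/1236 = [6; 3, 3, 5, 3, 7].

[6; 3, 3, 5, 3, 7]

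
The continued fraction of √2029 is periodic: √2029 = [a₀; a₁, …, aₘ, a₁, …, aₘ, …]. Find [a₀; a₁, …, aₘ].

a₀ = ⌊√2029⌋ = 45.

[45; 22, 1, 1, 22, 90]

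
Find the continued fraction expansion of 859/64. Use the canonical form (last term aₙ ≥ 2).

859 = 13·64 + 27
64 = 2·27 + 10
27 = 2·10 + 7
10 = 1·7 + 3
7 = 2·3 + 1
3 = 3·1 + 0  (stop)
So 859/64 = [13; 2, 2, 1, 2, 3].

[13; 2, 2, 1, 2, 3]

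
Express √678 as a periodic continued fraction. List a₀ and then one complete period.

a₀ = ⌊√678⌋ = 26.
With m₀=0, d₀=1 and mₖ₊₁ = dₖaₖ − mₖ, dₖ₊₁ = (n − mₖ₊₁²)/dₖ, aₖ₊₁ = ⌊(a₀+mₖ₊₁)/dₖ₊₁⌋:
  k=1: m=26, d=2, a=26
  k=2: m=26, d=1, a=52
d=1 and a=2a₀=52 at k=2, so the next step gives (m, d) = (26, 2) again — its k=1 value — and the period has length 2.

[26; 26, 52]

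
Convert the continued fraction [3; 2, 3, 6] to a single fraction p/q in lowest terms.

151/44

Fold from the inside: start with 6/1.
  3 + 1/6 = 19/6
  2 + 6/19 = 44/19
  3 + 19/44 = 151/44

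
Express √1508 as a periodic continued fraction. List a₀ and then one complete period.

[38; 1, 4, 1, 76]

a₀ = ⌊√1508⌋ = 38.
With m₀=0, d₀=1 and mₖ₊₁ = dₖaₖ − mₖ, dₖ₊₁ = (n − mₖ₊₁²)/dₖ, aₖ₊₁ = ⌊(a₀+mₖ₊₁)/dₖ₊₁⌋:
  k=1: m=38, d=64, a=1
  k=2: m=26, d=13, a=4
  k=3: m=26, d=64, a=1
  k=4: m=38, d=1, a=76
d=1 and a=2a₀=76 at k=4, so the next step gives (m, d) = (38, 64) again — its k=1 value — and the period has length 4.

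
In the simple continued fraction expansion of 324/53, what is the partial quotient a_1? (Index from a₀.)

324 = 6·53 + 6   →  a_0 = 6
53 = 8·6 + 5   →  a_1 = 8

8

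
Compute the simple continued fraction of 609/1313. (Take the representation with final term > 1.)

609 = 0*1313 + 609
1313 = 2*609 + 95
609 = 6*95 + 39
95 = 2*39 + 17
39 = 2*17 + 5
17 = 3*5 + 2
5 = 2*2 + 1
2 = 2*1 + 0  (stop)
So 609/1313 = [0; 2, 6, 2, 2, 3, 2, 2].

[0; 2, 6, 2, 2, 3, 2, 2]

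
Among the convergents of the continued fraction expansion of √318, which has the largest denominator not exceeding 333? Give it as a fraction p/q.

√318 = [17; 1, 4, 1, 34, …] (period length 4).
Convergents:
  p_0/q_0 = 17/1
  p_1/q_1 = 18/1
  p_2/q_2 = 89/5
  p_3/q_3 = 107/6
  p_4/q_4 = 3727/209
  p_5/q_5 = 3834/215
  p_6/q_6 = 19063/1069
q_5 = 215 ≤ 333 < 1069 = q_6, so the answer is 3834/215.

3834/215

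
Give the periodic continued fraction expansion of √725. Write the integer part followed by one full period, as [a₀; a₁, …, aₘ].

[26; 1, 12, 2, 12, 1, 52]

a₀ = ⌊√725⌋ = 26.
With m₀=0, d₀=1 and mₖ₊₁ = dₖaₖ − mₖ, dₖ₊₁ = (n − mₖ₊₁²)/dₖ, aₖ₊₁ = ⌊(a₀+mₖ₊₁)/dₖ₊₁⌋:
  k=1: m=26, d=49, a=1
  k=2: m=23, d=4, a=12
  k=3: m=25, d=25, a=2
  k=4: m=25, d=4, a=12
  k=5: m=23, d=49, a=1
  k=6: m=26, d=1, a=52
d=1 and a=2a₀=52 at k=6, so the next step gives (m, d) = (26, 49) again — its k=1 value — and the period has length 6.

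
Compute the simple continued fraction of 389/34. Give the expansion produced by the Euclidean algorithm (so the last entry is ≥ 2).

[11; 2, 3, 1, 3]

389 = 11×34 + 15
34 = 2×15 + 4
15 = 3×4 + 3
4 = 1×3 + 1
3 = 3×1 + 0  (stop)
So 389/34 = [11; 2, 3, 1, 3].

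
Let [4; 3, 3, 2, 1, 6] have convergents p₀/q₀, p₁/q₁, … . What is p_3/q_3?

Using pₖ = aₖpₖ₋₁ + pₖ₋₂, qₖ = aₖqₖ₋₁ + qₖ₋₂ (with p₋₁=1, p₋₂=0, q₋₁=0, q₋₂=1):
  k=0: a=4, p=4, q=1
  k=1: a=3, p=13, q=3
  k=2: a=3, p=43, q=10
  k=3: a=2, p=99, q=23

99/23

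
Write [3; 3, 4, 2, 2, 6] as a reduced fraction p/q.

1506/455

Fold from the inside: start with 6/1.
  2 + 1/6 = 13/6
  2 + 6/13 = 32/13
  4 + 13/32 = 141/32
  3 + 32/141 = 455/141
  3 + 141/455 = 1506/455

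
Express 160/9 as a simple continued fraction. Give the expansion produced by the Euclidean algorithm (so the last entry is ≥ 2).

[17; 1, 3, 2]

160 = 17*9 + 7
9 = 1*7 + 2
7 = 3*2 + 1
2 = 2*1 + 0  (stop)
So 160/9 = [17; 1, 3, 2].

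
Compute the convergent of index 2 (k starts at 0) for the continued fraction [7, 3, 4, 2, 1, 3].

95/13

Using pₖ = aₖpₖ₋₁ + pₖ₋₂, qₖ = aₖqₖ₋₁ + qₖ₋₂ (with p₋₁=1, p₋₂=0, q₋₁=0, q₋₂=1):
  k=0: a=7, p=7, q=1
  k=1: a=3, p=22, q=3
  k=2: a=4, p=95, q=13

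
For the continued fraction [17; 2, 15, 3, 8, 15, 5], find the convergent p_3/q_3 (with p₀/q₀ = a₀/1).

1661/95

Using pₖ = aₖpₖ₋₁ + pₖ₋₂, qₖ = aₖqₖ₋₁ + qₖ₋₂ (with p₋₁=1, p₋₂=0, q₋₁=0, q₋₂=1):
  k=0: a=17, p=17, q=1
  k=1: a=2, p=35, q=2
  k=2: a=15, p=542, q=31
  k=3: a=3, p=1661, q=95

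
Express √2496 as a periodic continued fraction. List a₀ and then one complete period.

[49; 1, 23, 1, 98]

a₀ = ⌊√2496⌋ = 49.
With m₀=0, d₀=1 and mₖ₊₁ = dₖaₖ − mₖ, dₖ₊₁ = (n − mₖ₊₁²)/dₖ, aₖ₊₁ = ⌊(a₀+mₖ₊₁)/dₖ₊₁⌋:
  k=1: m=49, d=95, a=1
  k=2: m=46, d=4, a=23
  k=3: m=46, d=95, a=1
  k=4: m=49, d=1, a=98
d=1 and a=2a₀=98 at k=4, so the next step gives (m, d) = (49, 95) again — its k=1 value — and the period has length 4.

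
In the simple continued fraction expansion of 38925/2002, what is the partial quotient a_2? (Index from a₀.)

38925 = 19·2002 + 887   →  a_0 = 19
2002 = 2·887 + 228   →  a_1 = 2
887 = 3·228 + 203   →  a_2 = 3

3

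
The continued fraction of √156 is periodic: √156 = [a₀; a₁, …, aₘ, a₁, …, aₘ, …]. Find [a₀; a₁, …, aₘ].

a₀ = ⌊√156⌋ = 12.
With m₀=0, d₀=1 and mₖ₊₁ = dₖaₖ − mₖ, dₖ₊₁ = (n − mₖ₊₁²)/dₖ, aₖ₊₁ = ⌊(a₀+mₖ₊₁)/dₖ₊₁⌋:
  k=1: m=12, d=12, a=2
  k=2: m=12, d=1, a=24
d=1 and a=2a₀=24 at k=2, so the next step gives (m, d) = (12, 12) again — its k=1 value — and the period has length 2.

[12; 2, 24]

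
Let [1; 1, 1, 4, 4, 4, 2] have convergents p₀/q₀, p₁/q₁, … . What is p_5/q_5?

Using pₖ = aₖpₖ₋₁ + pₖ₋₂, qₖ = aₖqₖ₋₁ + qₖ₋₂ (with p₋₁=1, p₋₂=0, q₋₁=0, q₋₂=1):
  k=0: a=1, p=1, q=1
  k=1: a=1, p=2, q=1
  k=2: a=1, p=3, q=2
  k=3: a=4, p=14, q=9
  k=4: a=4, p=59, q=38
  k=5: a=4, p=250, q=161

250/161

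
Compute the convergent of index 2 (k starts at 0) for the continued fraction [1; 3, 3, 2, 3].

Using pₖ = aₖpₖ₋₁ + pₖ₋₂, qₖ = aₖqₖ₋₁ + qₖ₋₂ (with p₋₁=1, p₋₂=0, q₋₁=0, q₋₂=1):
  k=0: a=1, p=1, q=1
  k=1: a=3, p=4, q=3
  k=2: a=3, p=13, q=10

13/10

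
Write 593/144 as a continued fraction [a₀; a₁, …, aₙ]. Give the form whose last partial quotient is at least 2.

[4; 8, 2, 8]

593 = 4×144 + 17
144 = 8×17 + 8
17 = 2×8 + 1
8 = 8×1 + 0  (stop)
So 593/144 = [4; 8, 2, 8].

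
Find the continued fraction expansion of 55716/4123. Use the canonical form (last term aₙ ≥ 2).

55716 = 13·4123 + 2117
4123 = 1·2117 + 2006
2117 = 1·2006 + 111
2006 = 18·111 + 8
111 = 13·8 + 7
8 = 1·7 + 1
7 = 7·1 + 0  (stop)
So 55716/4123 = [13; 1, 1, 18, 13, 1, 7].

[13; 1, 1, 18, 13, 1, 7]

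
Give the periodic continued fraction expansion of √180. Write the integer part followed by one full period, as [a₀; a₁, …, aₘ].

a₀ = ⌊√180⌋ = 13.
With m₀=0, d₀=1 and mₖ₊₁ = dₖaₖ − mₖ, dₖ₊₁ = (n − mₖ₊₁²)/dₖ, aₖ₊₁ = ⌊(a₀+mₖ₊₁)/dₖ₊₁⌋:
  k=1: m=13, d=11, a=2
  k=2: m=9, d=9, a=2
  k=3: m=9, d=11, a=2
  k=4: m=13, d=1, a=26
d=1 and a=2a₀=26 at k=4, so the next step gives (m, d) = (13, 11) again — its k=1 value — and the period has length 4.

[13; 2, 2, 2, 26]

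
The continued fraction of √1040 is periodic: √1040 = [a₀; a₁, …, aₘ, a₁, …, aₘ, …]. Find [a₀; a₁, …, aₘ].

[32; 4, 64]

a₀ = ⌊√1040⌋ = 32.
With m₀=0, d₀=1 and mₖ₊₁ = dₖaₖ − mₖ, dₖ₊₁ = (n − mₖ₊₁²)/dₖ, aₖ₊₁ = ⌊(a₀+mₖ₊₁)/dₖ₊₁⌋:
  k=1: m=32, d=16, a=4
  k=2: m=32, d=1, a=64
d=1 and a=2a₀=64 at k=2, so the next step gives (m, d) = (32, 16) again — its k=1 value — and the period has length 2.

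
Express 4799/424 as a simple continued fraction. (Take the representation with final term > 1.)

4799 = 11·424 + 135
424 = 3·135 + 19
135 = 7·19 + 2
19 = 9·2 + 1
2 = 2·1 + 0  (stop)
So 4799/424 = [11; 3, 7, 9, 2].

[11; 3, 7, 9, 2]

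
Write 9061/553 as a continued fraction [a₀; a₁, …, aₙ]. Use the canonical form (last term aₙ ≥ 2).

[16; 2, 1, 1, 2, 10, 4]

9061 = 16×553 + 213
553 = 2×213 + 127
213 = 1×127 + 86
127 = 1×86 + 41
86 = 2×41 + 4
41 = 10×4 + 1
4 = 4×1 + 0  (stop)
So 9061/553 = [16; 2, 1, 1, 2, 10, 4].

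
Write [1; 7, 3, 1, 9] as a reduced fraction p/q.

322/283

Using pₖ = aₖpₖ₋₁ + pₖ₋₂ and qₖ = aₖqₖ₋₁ + qₖ₋₂:
  k=0: a=1, p=1, q=1
  k=1: a=7, p=8, q=7
  k=2: a=3, p=25, q=22
  k=3: a=1, p=33, q=29
  k=4: a=9, p=322, q=283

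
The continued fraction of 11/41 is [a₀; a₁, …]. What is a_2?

1

11 = 0·41 + 11   →  a_0 = 0
41 = 3·11 + 8   →  a_1 = 3
11 = 1·8 + 3   →  a_2 = 1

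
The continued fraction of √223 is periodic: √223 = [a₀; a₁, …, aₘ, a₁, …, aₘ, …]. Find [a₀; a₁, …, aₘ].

a₀ = ⌊√223⌋ = 14.
With m₀=0, d₀=1 and mₖ₊₁ = dₖaₖ − mₖ, dₖ₊₁ = (n − mₖ₊₁²)/dₖ, aₖ₊₁ = ⌊(a₀+mₖ₊₁)/dₖ₊₁⌋:
  k=1: m=14, d=27, a=1
  k=2: m=13, d=2, a=13
  k=3: m=13, d=27, a=1
  k=4: m=14, d=1, a=28
d=1 and a=2a₀=28 at k=4, so the next step gives (m, d) = (14, 27) again — its k=1 value — and the period has length 4.

[14; 1, 13, 1, 28]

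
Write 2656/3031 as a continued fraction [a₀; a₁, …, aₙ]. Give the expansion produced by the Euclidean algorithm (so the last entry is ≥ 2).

[0; 1, 7, 12, 10, 3]

2656 = 0·3031 + 2656
3031 = 1·2656 + 375
2656 = 7·375 + 31
375 = 12·31 + 3
31 = 10·3 + 1
3 = 3·1 + 0  (stop)
So 2656/3031 = [0; 1, 7, 12, 10, 3].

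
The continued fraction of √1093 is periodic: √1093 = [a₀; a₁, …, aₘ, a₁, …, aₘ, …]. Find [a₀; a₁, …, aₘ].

a₀ = ⌊√1093⌋ = 33.

[33; 16, 1, 1, 16, 66]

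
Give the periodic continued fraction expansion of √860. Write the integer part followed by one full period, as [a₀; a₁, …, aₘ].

a₀ = ⌊√860⌋ = 29.
With m₀=0, d₀=1 and mₖ₊₁ = dₖaₖ − mₖ, dₖ₊₁ = (n − mₖ₊₁²)/dₖ, aₖ₊₁ = ⌊(a₀+mₖ₊₁)/dₖ₊₁⌋:
  k=1: m=29, d=19, a=3
  k=2: m=28, d=4, a=14
  k=3: m=28, d=19, a=3
  k=4: m=29, d=1, a=58
d=1 and a=2a₀=58 at k=4, so the next step gives (m, d) = (29, 19) again — its k=1 value — and the period has length 4.

[29; 3, 14, 3, 58]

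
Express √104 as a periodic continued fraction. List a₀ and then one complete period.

[10; 5, 20]

a₀ = ⌊√104⌋ = 10.
With m₀=0, d₀=1 and mₖ₊₁ = dₖaₖ − mₖ, dₖ₊₁ = (n − mₖ₊₁²)/dₖ, aₖ₊₁ = ⌊(a₀+mₖ₊₁)/dₖ₊₁⌋:
  k=1: m=10, d=4, a=5
  k=2: m=10, d=1, a=20
d=1 and a=2a₀=20 at k=2, so the next step gives (m, d) = (10, 4) again — its k=1 value — and the period has length 2.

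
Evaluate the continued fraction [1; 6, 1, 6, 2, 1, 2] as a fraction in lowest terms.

464/405

Fold from the inside: start with 2/1.
  1 + 1/2 = 3/2
  2 + 2/3 = 8/3
  6 + 3/8 = 51/8
  1 + 8/51 = 59/51
  6 + 51/59 = 405/59
  1 + 59/405 = 464/405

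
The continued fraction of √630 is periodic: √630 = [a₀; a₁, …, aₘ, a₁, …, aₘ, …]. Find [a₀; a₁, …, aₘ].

a₀ = ⌊√630⌋ = 25.
With m₀=0, d₀=1 and mₖ₊₁ = dₖaₖ − mₖ, dₖ₊₁ = (n − mₖ₊₁²)/dₖ, aₖ₊₁ = ⌊(a₀+mₖ₊₁)/dₖ₊₁⌋:
  k=1: m=25, d=5, a=10
  k=2: m=25, d=1, a=50
d=1 and a=2a₀=50 at k=2, so the next step gives (m, d) = (25, 5) again — its k=1 value — and the period has length 2.

[25; 10, 50]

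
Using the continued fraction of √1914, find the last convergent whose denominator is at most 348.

15181/347

√1914 = [43; 1, 2, 1, 86, …] (period length 4).
Convergents:
  p_0/q_0 = 43/1
  p_1/q_1 = 44/1
  p_2/q_2 = 131/3
  p_3/q_3 = 175/4
  p_4/q_4 = 15181/347
  p_5/q_5 = 15356/351
q_4 = 347 ≤ 348 < 351 = q_5, so the answer is 15181/347.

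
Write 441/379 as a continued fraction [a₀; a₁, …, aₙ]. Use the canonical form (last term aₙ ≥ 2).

441 = 1*379 + 62
379 = 6*62 + 7
62 = 8*7 + 6
7 = 1*6 + 1
6 = 6*1 + 0  (stop)
So 441/379 = [1; 6, 8, 1, 6].

[1; 6, 8, 1, 6]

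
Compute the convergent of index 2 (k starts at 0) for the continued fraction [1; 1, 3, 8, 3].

Using pₖ = aₖpₖ₋₁ + pₖ₋₂, qₖ = aₖqₖ₋₁ + qₖ₋₂ (with p₋₁=1, p₋₂=0, q₋₁=0, q₋₂=1):
  k=0: a=1, p=1, q=1
  k=1: a=1, p=2, q=1
  k=2: a=3, p=7, q=4

7/4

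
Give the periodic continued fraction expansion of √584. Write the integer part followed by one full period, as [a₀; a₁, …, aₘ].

a₀ = ⌊√584⌋ = 24.
With m₀=0, d₀=1 and mₖ₊₁ = dₖaₖ − mₖ, dₖ₊₁ = (n − mₖ₊₁²)/dₖ, aₖ₊₁ = ⌊(a₀+mₖ₊₁)/dₖ₊₁⌋:
  k=1: m=24, d=8, a=6
  k=2: m=24, d=1, a=48
d=1 and a=2a₀=48 at k=2, so the next step gives (m, d) = (24, 8) again — its k=1 value — and the period has length 2.

[24; 6, 48]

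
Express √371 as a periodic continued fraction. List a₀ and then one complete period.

[19; 3, 1, 4, 1, 3, 38]

a₀ = ⌊√371⌋ = 19.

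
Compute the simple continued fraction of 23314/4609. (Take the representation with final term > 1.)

[5; 17, 7, 2, 8, 2]

23314 = 5·4609 + 269
4609 = 17·269 + 36
269 = 7·36 + 17
36 = 2·17 + 2
17 = 8·2 + 1
2 = 2·1 + 0  (stop)
So 23314/4609 = [5; 17, 7, 2, 8, 2].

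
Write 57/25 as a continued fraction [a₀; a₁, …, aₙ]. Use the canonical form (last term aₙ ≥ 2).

57 = 2×25 + 7
25 = 3×7 + 4
7 = 1×4 + 3
4 = 1×3 + 1
3 = 3×1 + 0  (stop)
So 57/25 = [2; 3, 1, 1, 3].

[2; 3, 1, 1, 3]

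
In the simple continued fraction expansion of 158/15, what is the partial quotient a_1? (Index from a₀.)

158 = 10·15 + 8   →  a_0 = 10
15 = 1·8 + 7   →  a_1 = 1

1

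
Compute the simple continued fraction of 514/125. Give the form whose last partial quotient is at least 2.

514 = 4×125 + 14
125 = 8×14 + 13
14 = 1×13 + 1
13 = 13×1 + 0  (stop)
So 514/125 = [4; 8, 1, 13].

[4; 8, 1, 13]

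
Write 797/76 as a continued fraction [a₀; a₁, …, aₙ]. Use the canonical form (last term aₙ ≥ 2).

797 = 10·76 + 37
76 = 2·37 + 2
37 = 18·2 + 1
2 = 2·1 + 0  (stop)
So 797/76 = [10; 2, 18, 2].

[10; 2, 18, 2]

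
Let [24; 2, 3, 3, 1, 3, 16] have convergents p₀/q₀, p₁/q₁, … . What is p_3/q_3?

562/23

Using pₖ = aₖpₖ₋₁ + pₖ₋₂, qₖ = aₖqₖ₋₁ + qₖ₋₂ (with p₋₁=1, p₋₂=0, q₋₁=0, q₋₂=1):
  k=0: a=24, p=24, q=1
  k=1: a=2, p=49, q=2
  k=2: a=3, p=171, q=7
  k=3: a=3, p=562, q=23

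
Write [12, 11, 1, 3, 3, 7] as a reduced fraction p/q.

Using pₖ = aₖpₖ₋₁ + pₖ₋₂ and qₖ = aₖqₖ₋₁ + qₖ₋₂:
  k=0: a=12, p=12, q=1
  k=1: a=11, p=133, q=11
  k=2: a=1, p=145, q=12
  k=3: a=3, p=568, q=47
  k=4: a=3, p=1849, q=153
  k=5: a=7, p=13511, q=1118

13511/1118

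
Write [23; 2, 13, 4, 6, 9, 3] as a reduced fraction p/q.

Fold from the inside: start with 3/1.
  9 + 1/3 = 28/3
  6 + 3/28 = 171/28
  4 + 28/171 = 712/171
  13 + 171/712 = 9427/712
  2 + 712/9427 = 19566/9427
  23 + 9427/19566 = 459445/19566

459445/19566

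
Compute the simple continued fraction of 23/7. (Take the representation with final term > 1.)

23 = 3·7 + 2
7 = 3·2 + 1
2 = 2·1 + 0  (stop)
So 23/7 = [3; 3, 2].

[3; 3, 2]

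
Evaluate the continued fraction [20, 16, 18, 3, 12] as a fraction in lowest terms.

218378/10885

Fold from the inside: start with 12/1.
  3 + 1/12 = 37/12
  18 + 12/37 = 678/37
  16 + 37/678 = 10885/678
  20 + 678/10885 = 218378/10885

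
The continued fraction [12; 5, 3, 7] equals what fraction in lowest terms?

Using pₖ = aₖpₖ₋₁ + pₖ₋₂ and qₖ = aₖqₖ₋₁ + qₖ₋₂:
  k=0: a=12, p=12, q=1
  k=1: a=5, p=61, q=5
  k=2: a=3, p=195, q=16
  k=3: a=7, p=1426, q=117

1426/117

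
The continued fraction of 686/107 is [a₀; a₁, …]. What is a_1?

686 = 6·107 + 44   →  a_0 = 6
107 = 2·44 + 19   →  a_1 = 2

2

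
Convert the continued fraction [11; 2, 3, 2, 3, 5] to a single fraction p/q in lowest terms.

3328/291

Using pₖ = aₖpₖ₋₁ + pₖ₋₂ and qₖ = aₖqₖ₋₁ + qₖ₋₂:
  k=0: a=11, p=11, q=1
  k=1: a=2, p=23, q=2
  k=2: a=3, p=80, q=7
  k=3: a=2, p=183, q=16
  k=4: a=3, p=629, q=55
  k=5: a=5, p=3328, q=291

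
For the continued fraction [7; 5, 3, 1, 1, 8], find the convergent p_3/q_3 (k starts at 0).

151/21

Using pₖ = aₖpₖ₋₁ + pₖ₋₂, qₖ = aₖqₖ₋₁ + qₖ₋₂ (with p₋₁=1, p₋₂=0, q₋₁=0, q₋₂=1):
  k=0: a=7, p=7, q=1
  k=1: a=5, p=36, q=5
  k=2: a=3, p=115, q=16
  k=3: a=1, p=151, q=21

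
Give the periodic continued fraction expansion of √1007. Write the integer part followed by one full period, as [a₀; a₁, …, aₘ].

a₀ = ⌊√1007⌋ = 31.

[31; 1, 2, 1, 2, 1, 62]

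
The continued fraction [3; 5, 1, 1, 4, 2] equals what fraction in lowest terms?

353/111

Fold from the inside: start with 2/1.
  4 + 1/2 = 9/2
  1 + 2/9 = 11/9
  1 + 9/11 = 20/11
  5 + 11/20 = 111/20
  3 + 20/111 = 353/111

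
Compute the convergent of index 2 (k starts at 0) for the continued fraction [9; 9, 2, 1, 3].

173/19

Using pₖ = aₖpₖ₋₁ + pₖ₋₂, qₖ = aₖqₖ₋₁ + qₖ₋₂ (with p₋₁=1, p₋₂=0, q₋₁=0, q₋₂=1):
  k=0: a=9, p=9, q=1
  k=1: a=9, p=82, q=9
  k=2: a=2, p=173, q=19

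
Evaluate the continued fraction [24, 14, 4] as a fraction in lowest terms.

1372/57

Using pₖ = aₖpₖ₋₁ + pₖ₋₂ and qₖ = aₖqₖ₋₁ + qₖ₋₂:
  k=0: a=24, p=24, q=1
  k=1: a=14, p=337, q=14
  k=2: a=4, p=1372, q=57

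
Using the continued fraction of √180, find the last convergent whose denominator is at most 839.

8667/646

√180 = [13; 2, 2, 2, 26, …] (period length 4).
Convergents:
  p_0/q_0 = 13/1
  p_1/q_1 = 27/2
  p_2/q_2 = 67/5
  p_3/q_3 = 161/12
  p_4/q_4 = 4253/317
  p_5/q_5 = 8667/646
  p_6/q_6 = 21587/1609
q_5 = 646 ≤ 839 < 1609 = q_6, so the answer is 8667/646.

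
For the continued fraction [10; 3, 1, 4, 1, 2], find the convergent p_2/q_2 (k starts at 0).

41/4

Using pₖ = aₖpₖ₋₁ + pₖ₋₂, qₖ = aₖqₖ₋₁ + qₖ₋₂ (with p₋₁=1, p₋₂=0, q₋₁=0, q₋₂=1):
  k=0: a=10, p=10, q=1
  k=1: a=3, p=31, q=3
  k=2: a=1, p=41, q=4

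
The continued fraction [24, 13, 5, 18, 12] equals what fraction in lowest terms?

348569/14478

Fold from the inside: start with 12/1.
  18 + 1/12 = 217/12
  5 + 12/217 = 1097/217
  13 + 217/1097 = 14478/1097
  24 + 1097/14478 = 348569/14478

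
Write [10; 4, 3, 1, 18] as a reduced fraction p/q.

3265/319

Fold from the inside: start with 18/1.
  1 + 1/18 = 19/18
  3 + 18/19 = 75/19
  4 + 19/75 = 319/75
  10 + 75/319 = 3265/319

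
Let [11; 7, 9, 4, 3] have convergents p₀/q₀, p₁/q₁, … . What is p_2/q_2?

713/64

Using pₖ = aₖpₖ₋₁ + pₖ₋₂, qₖ = aₖqₖ₋₁ + qₖ₋₂ (with p₋₁=1, p₋₂=0, q₋₁=0, q₋₂=1):
  k=0: a=11, p=11, q=1
  k=1: a=7, p=78, q=7
  k=2: a=9, p=713, q=64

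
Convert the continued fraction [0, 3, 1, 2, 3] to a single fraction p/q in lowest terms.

Using pₖ = aₖpₖ₋₁ + pₖ₋₂ and qₖ = aₖqₖ₋₁ + qₖ₋₂:
  k=0: a=0, p=0, q=1
  k=1: a=3, p=1, q=3
  k=2: a=1, p=1, q=4
  k=3: a=2, p=3, q=11
  k=4: a=3, p=10, q=37

10/37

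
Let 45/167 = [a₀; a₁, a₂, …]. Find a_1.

3

45 = 0·167 + 45   →  a_0 = 0
167 = 3·45 + 32   →  a_1 = 3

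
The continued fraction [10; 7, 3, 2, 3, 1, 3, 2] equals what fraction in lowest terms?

Using pₖ = aₖpₖ₋₁ + pₖ₋₂ and qₖ = aₖqₖ₋₁ + qₖ₋₂:
  k=0: a=10, p=10, q=1
  k=1: a=7, p=71, q=7
  k=2: a=3, p=223, q=22
  k=3: a=2, p=517, q=51
  k=4: a=3, p=1774, q=175
  k=5: a=1, p=2291, q=226
  k=6: a=3, p=8647, q=853
  k=7: a=2, p=19585, q=1932

19585/1932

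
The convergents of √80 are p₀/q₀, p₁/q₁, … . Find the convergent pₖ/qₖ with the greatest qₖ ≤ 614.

2889/323

√80 = [8; 1, 16, …] (period length 2).
Convergents:
  p_0/q_0 = 8/1
  p_1/q_1 = 9/1
  p_2/q_2 = 152/17
  p_3/q_3 = 161/18
  p_4/q_4 = 2728/305
  p_5/q_5 = 2889/323
  p_6/q_6 = 48952/5473
q_5 = 323 ≤ 614 < 5473 = q_6, so the answer is 2889/323.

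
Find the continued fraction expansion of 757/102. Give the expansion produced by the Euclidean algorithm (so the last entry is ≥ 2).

757 = 7·102 + 43
102 = 2·43 + 16
43 = 2·16 + 11
16 = 1·11 + 5
11 = 2·5 + 1
5 = 5·1 + 0  (stop)
So 757/102 = [7; 2, 2, 1, 2, 5].

[7; 2, 2, 1, 2, 5]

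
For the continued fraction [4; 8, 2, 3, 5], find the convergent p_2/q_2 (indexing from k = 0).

Using pₖ = aₖpₖ₋₁ + pₖ₋₂, qₖ = aₖqₖ₋₁ + qₖ₋₂ (with p₋₁=1, p₋₂=0, q₋₁=0, q₋₂=1):
  k=0: a=4, p=4, q=1
  k=1: a=8, p=33, q=8
  k=2: a=2, p=70, q=17

70/17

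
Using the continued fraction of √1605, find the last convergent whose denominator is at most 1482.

51320/1281

√1605 = [40; 16, 80, …] (period length 2).
Convergents:
  p_0/q_0 = 40/1
  p_1/q_1 = 641/16
  p_2/q_2 = 51320/1281
  p_3/q_3 = 821761/20512
q_2 = 1281 ≤ 1482 < 20512 = q_3, so the answer is 51320/1281.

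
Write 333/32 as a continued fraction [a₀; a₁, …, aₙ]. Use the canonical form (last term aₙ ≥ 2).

[10; 2, 2, 6]

333 = 10×32 + 13
32 = 2×13 + 6
13 = 2×6 + 1
6 = 6×1 + 0  (stop)
So 333/32 = [10; 2, 2, 6].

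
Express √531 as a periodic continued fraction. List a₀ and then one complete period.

a₀ = ⌊√531⌋ = 23.
With m₀=0, d₀=1 and mₖ₊₁ = dₖaₖ − mₖ, dₖ₊₁ = (n − mₖ₊₁²)/dₖ, aₖ₊₁ = ⌊(a₀+mₖ₊₁)/dₖ₊₁⌋:
  k=1: m=23, d=2, a=23
  k=2: m=23, d=1, a=46
d=1 and a=2a₀=46 at k=2, so the next step gives (m, d) = (23, 2) again — its k=1 value — and the period has length 2.

[23; 23, 46]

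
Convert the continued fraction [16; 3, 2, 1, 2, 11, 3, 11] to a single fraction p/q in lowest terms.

174942/10735

Fold from the inside: start with 11/1.
  3 + 1/11 = 34/11
  11 + 11/34 = 385/34
  2 + 34/385 = 804/385
  1 + 385/804 = 1189/804
  2 + 804/1189 = 3182/1189
  3 + 1189/3182 = 10735/3182
  16 + 3182/10735 = 174942/10735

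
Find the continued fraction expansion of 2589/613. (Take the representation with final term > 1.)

[4; 4, 2, 9, 3, 2]

2589 = 4×613 + 137
613 = 4×137 + 65
137 = 2×65 + 7
65 = 9×7 + 2
7 = 3×2 + 1
2 = 2×1 + 0  (stop)
So 2589/613 = [4; 4, 2, 9, 3, 2].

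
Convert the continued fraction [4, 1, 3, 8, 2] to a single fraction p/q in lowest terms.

Fold from the inside: start with 2/1.
  8 + 1/2 = 17/2
  3 + 2/17 = 53/17
  1 + 17/53 = 70/53
  4 + 53/70 = 333/70

333/70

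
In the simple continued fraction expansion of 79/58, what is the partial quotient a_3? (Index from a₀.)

79 = 1·58 + 21   →  a_0 = 1
58 = 2·21 + 16   →  a_1 = 2
21 = 1·16 + 5   →  a_2 = 1
16 = 3·5 + 1   →  a_3 = 3

3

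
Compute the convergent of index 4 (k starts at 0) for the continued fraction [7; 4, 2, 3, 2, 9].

Using pₖ = aₖpₖ₋₁ + pₖ₋₂, qₖ = aₖqₖ₋₁ + qₖ₋₂ (with p₋₁=1, p₋₂=0, q₋₁=0, q₋₂=1):
  k=0: a=7, p=7, q=1
  k=1: a=4, p=29, q=4
  k=2: a=2, p=65, q=9
  k=3: a=3, p=224, q=31
  k=4: a=2, p=513, q=71

513/71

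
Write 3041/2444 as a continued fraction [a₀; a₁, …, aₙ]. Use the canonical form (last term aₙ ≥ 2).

3041 = 1×2444 + 597
2444 = 4×597 + 56
597 = 10×56 + 37
56 = 1×37 + 19
37 = 1×19 + 18
19 = 1×18 + 1
18 = 18×1 + 0  (stop)
So 3041/2444 = [1; 4, 10, 1, 1, 1, 18].

[1; 4, 10, 1, 1, 1, 18]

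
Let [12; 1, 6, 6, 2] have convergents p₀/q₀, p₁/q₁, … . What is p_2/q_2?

Using pₖ = aₖpₖ₋₁ + pₖ₋₂, qₖ = aₖqₖ₋₁ + qₖ₋₂ (with p₋₁=1, p₋₂=0, q₋₁=0, q₋₂=1):
  k=0: a=12, p=12, q=1
  k=1: a=1, p=13, q=1
  k=2: a=6, p=90, q=7

90/7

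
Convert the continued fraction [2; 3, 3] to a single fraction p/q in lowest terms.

23/10

Fold from the inside: start with 3/1.
  3 + 1/3 = 10/3
  2 + 3/10 = 23/10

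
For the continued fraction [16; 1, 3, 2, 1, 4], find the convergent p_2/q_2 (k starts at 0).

67/4

Using pₖ = aₖpₖ₋₁ + pₖ₋₂, qₖ = aₖqₖ₋₁ + qₖ₋₂ (with p₋₁=1, p₋₂=0, q₋₁=0, q₋₂=1):
  k=0: a=16, p=16, q=1
  k=1: a=1, p=17, q=1
  k=2: a=3, p=67, q=4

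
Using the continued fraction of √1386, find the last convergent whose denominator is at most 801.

21295/572

√1386 = [37; 4, 2, 1, 2, 1, 2, 4, 74, …] (period length 8).
Convergents:
  p_0/q_0 = 37/1
  p_1/q_1 = 149/4
  p_2/q_2 = 335/9
  p_3/q_3 = 484/13
  p_4/q_4 = 1303/35
  p_5/q_5 = 1787/48
  p_6/q_6 = 4877/131
  p_7/q_7 = 21295/572
  p_8/q_8 = 1580707/42459
q_7 = 572 ≤ 801 < 42459 = q_8, so the answer is 21295/572.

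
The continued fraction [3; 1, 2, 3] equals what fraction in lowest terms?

37/10

Fold from the inside: start with 3/1.
  2 + 1/3 = 7/3
  1 + 3/7 = 10/7
  3 + 7/10 = 37/10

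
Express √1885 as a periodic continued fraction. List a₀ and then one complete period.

[43; 2, 2, 2, 86]

a₀ = ⌊√1885⌋ = 43.
With m₀=0, d₀=1 and mₖ₊₁ = dₖaₖ − mₖ, dₖ₊₁ = (n − mₖ₊₁²)/dₖ, aₖ₊₁ = ⌊(a₀+mₖ₊₁)/dₖ₊₁⌋:
  k=1: m=43, d=36, a=2
  k=2: m=29, d=29, a=2
  k=3: m=29, d=36, a=2
  k=4: m=43, d=1, a=86
d=1 and a=2a₀=86 at k=4, so the next step gives (m, d) = (43, 36) again — its k=1 value — and the period has length 4.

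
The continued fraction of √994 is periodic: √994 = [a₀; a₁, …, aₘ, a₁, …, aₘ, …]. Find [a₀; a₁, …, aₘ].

a₀ = ⌊√994⌋ = 31.
With m₀=0, d₀=1 and mₖ₊₁ = dₖaₖ − mₖ, dₖ₊₁ = (n − mₖ₊₁²)/dₖ, aₖ₊₁ = ⌊(a₀+mₖ₊₁)/dₖ₊₁⌋:
  k=1: m=31, d=33, a=1
  k=2: m=2, d=30, a=1
  k=3: m=28, d=7, a=8
  k=4: m=28, d=30, a=1
  k=5: m=2, d=33, a=1
  k=6: m=31, d=1, a=62
d=1 and a=2a₀=62 at k=6, so the next step gives (m, d) = (31, 33) again — its k=1 value — and the period has length 6.

[31; 1, 1, 8, 1, 1, 62]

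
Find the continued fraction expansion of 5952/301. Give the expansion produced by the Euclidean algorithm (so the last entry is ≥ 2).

[19; 1, 3, 2, 2, 1, 9]

5952 = 19×301 + 233
301 = 1×233 + 68
233 = 3×68 + 29
68 = 2×29 + 10
29 = 2×10 + 9
10 = 1×9 + 1
9 = 9×1 + 0  (stop)
So 5952/301 = [19; 1, 3, 2, 2, 1, 9].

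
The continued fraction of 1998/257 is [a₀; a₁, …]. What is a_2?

3

1998 = 7·257 + 199   →  a_0 = 7
257 = 1·199 + 58   →  a_1 = 1
199 = 3·58 + 25   →  a_2 = 3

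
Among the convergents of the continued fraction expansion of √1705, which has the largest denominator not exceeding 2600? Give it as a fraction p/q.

81551/1975

√1705 = [41; 3, 2, 3, 82, …] (period length 4).
Convergents:
  p_0/q_0 = 41/1
  p_1/q_1 = 124/3
  p_2/q_2 = 289/7
  p_3/q_3 = 991/24
  p_4/q_4 = 81551/1975
  p_5/q_5 = 245644/5949
q_4 = 1975 ≤ 2600 < 5949 = q_5, so the answer is 81551/1975.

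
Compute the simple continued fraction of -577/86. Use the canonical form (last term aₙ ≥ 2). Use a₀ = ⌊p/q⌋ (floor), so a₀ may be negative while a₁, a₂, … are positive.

-577 = -7×86 + 25
86 = 3×25 + 11
25 = 2×11 + 3
11 = 3×3 + 2
3 = 1×2 + 1
2 = 2×1 + 0  (stop)
So -577/86 = [-7; 3, 2, 3, 1, 2].

[-7; 3, 2, 3, 1, 2]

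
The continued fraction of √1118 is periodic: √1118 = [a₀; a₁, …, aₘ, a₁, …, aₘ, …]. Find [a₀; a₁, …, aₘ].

[33; 2, 3, 2, 3, 2, 66]

a₀ = ⌊√1118⌋ = 33.
With m₀=0, d₀=1 and mₖ₊₁ = dₖaₖ − mₖ, dₖ₊₁ = (n − mₖ₊₁²)/dₖ, aₖ₊₁ = ⌊(a₀+mₖ₊₁)/dₖ₊₁⌋:
  k=1: m=33, d=29, a=2
  k=2: m=25, d=17, a=3
  k=3: m=26, d=26, a=2
  k=4: m=26, d=17, a=3
  k=5: m=25, d=29, a=2
  k=6: m=33, d=1, a=66
d=1 and a=2a₀=66 at k=6, so the next step gives (m, d) = (33, 29) again — its k=1 value — and the period has length 6.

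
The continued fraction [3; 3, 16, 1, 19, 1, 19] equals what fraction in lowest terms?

72287/21728

Fold from the inside: start with 19/1.
  1 + 1/19 = 20/19
  19 + 19/20 = 399/20
  1 + 20/399 = 419/399
  16 + 399/419 = 7103/419
  3 + 419/7103 = 21728/7103
  3 + 7103/21728 = 72287/21728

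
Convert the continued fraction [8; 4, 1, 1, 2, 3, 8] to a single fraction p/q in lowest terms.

Using pₖ = aₖpₖ₋₁ + pₖ₋₂ and qₖ = aₖqₖ₋₁ + qₖ₋₂:
  k=0: a=8, p=8, q=1
  k=1: a=4, p=33, q=4
  k=2: a=1, p=41, q=5
  k=3: a=1, p=74, q=9
  k=4: a=2, p=189, q=23
  k=5: a=3, p=641, q=78
  k=6: a=8, p=5317, q=647

5317/647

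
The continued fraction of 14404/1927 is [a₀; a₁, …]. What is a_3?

2

14404 = 7·1927 + 915   →  a_0 = 7
1927 = 2·915 + 97   →  a_1 = 2
915 = 9·97 + 42   →  a_2 = 9
97 = 2·42 + 13   →  a_3 = 2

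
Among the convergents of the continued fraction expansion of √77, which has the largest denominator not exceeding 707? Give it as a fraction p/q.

√77 = [8; 1, 3, 2, 3, 1, 16, …] (period length 6).
Convergents:
  p_0/q_0 = 8/1
  p_1/q_1 = 9/1
  p_2/q_2 = 35/4
  p_3/q_3 = 79/9
  p_4/q_4 = 272/31
  p_5/q_5 = 351/40
  p_6/q_6 = 5888/671
  p_7/q_7 = 6239/711
q_6 = 671 ≤ 707 < 711 = q_7, so the answer is 5888/671.

5888/671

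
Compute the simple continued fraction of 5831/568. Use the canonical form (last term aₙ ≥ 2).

5831 = 10·568 + 151
568 = 3·151 + 115
151 = 1·115 + 36
115 = 3·36 + 7
36 = 5·7 + 1
7 = 7·1 + 0  (stop)
So 5831/568 = [10; 3, 1, 3, 5, 7].

[10; 3, 1, 3, 5, 7]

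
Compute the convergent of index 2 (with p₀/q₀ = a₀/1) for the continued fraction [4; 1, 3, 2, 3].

19/4

Using pₖ = aₖpₖ₋₁ + pₖ₋₂, qₖ = aₖqₖ₋₁ + qₖ₋₂ (with p₋₁=1, p₋₂=0, q₋₁=0, q₋₂=1):
  k=0: a=4, p=4, q=1
  k=1: a=1, p=5, q=1
  k=2: a=3, p=19, q=4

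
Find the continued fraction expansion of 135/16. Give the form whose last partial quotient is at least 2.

135 = 8*16 + 7
16 = 2*7 + 2
7 = 3*2 + 1
2 = 2*1 + 0  (stop)
So 135/16 = [8; 2, 3, 2].

[8; 2, 3, 2]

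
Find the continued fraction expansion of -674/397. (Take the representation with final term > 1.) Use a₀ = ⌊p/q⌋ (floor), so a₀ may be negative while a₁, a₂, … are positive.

[-2; 3, 3, 4, 9]

-674 = -2·397 + 120
397 = 3·120 + 37
120 = 3·37 + 9
37 = 4·9 + 1
9 = 9·1 + 0  (stop)
So -674/397 = [-2; 3, 3, 4, 9].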